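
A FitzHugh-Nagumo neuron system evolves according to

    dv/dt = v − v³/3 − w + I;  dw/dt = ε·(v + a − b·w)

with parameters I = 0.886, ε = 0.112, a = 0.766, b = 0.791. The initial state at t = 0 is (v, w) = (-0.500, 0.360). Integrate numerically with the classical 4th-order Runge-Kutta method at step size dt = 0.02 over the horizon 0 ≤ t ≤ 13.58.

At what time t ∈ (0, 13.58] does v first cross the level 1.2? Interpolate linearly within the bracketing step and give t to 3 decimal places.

t=0.000: state=(-0.500, 0.360)
step 1 (dt=0.02): k1=(0.068, -0.002), k2=(0.068, -0.002), k3=(0.068, -0.002), k4=(0.069, -0.002); state += dt/6·(k1+2k2+2k3+k4)
t=0.020: state=(-0.499, 0.360)
t=0.040: state=(-0.497, 0.360)
t=0.060: state=(-0.496, 0.360)
continuing one RK4 step at a time; state shown every 25 steps (Δt=0.5):
t=0.500: state=(-0.459, 0.360)
t=1.000: state=(-0.398, 0.363)
t=1.500: state=(-0.309, 0.370)
t=2.000: state=(-0.173, 0.382)
t=2.500: state=(0.036, 0.403)
t=3.000: state=(0.360, 0.438)
t=3.500: state=(0.825, 0.493)
t=3.860: state=(1.192, 0.548)
next step: t=3.880: state=(1.211, 0.552) — v has crossed 1.2
linear interpolation between t=3.860 (1.19227) and t=3.880 (1.21145) → t≈3.868

t = 3.868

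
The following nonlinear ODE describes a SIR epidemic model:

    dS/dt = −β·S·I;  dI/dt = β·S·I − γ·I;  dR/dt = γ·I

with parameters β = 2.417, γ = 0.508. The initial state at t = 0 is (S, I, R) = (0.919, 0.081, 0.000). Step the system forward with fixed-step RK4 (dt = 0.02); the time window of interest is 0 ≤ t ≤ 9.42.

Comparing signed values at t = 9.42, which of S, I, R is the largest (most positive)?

largest component: R

t=0.000: state=(0.919, 0.081, 0.000)
step 1 (dt=0.02): k1=(-0.180, 0.139, 0.041), k2=(-0.183, 0.141, 0.042), k3=(-0.183, 0.141, 0.042), k4=(-0.185, 0.143, 0.043); state += dt/6·(k1+2k2+2k3+k4)
t=0.020: state=(0.915, 0.084, 0.001)
t=0.040: state=(0.912, 0.087, 0.002)
t=0.060: state=(0.908, 0.090, 0.003)
continuing one RK4 step at a time; state shown every 25 steps (Δt=0.5):
t=0.500: state=(0.790, 0.178, 0.032)
t=1.000: state=(0.587, 0.319, 0.094)
t=1.500: state=(0.369, 0.439, 0.192)
t=2.000: state=(0.210, 0.480, 0.311)
t=2.500: state=(0.119, 0.451, 0.430)
t=3.000: state=(0.071, 0.391, 0.537)
t=3.500: state=(0.046, 0.326, 0.628)
t=4.000: state=(0.032, 0.265, 0.703)
t=4.500: state=(0.024, 0.212, 0.763)
t=5.000: state=(0.019, 0.169, 0.812)
t=5.500: state=(0.016, 0.134, 0.850)
t=6.000: state=(0.014, 0.106, 0.880)
t=6.500: state=(0.012, 0.083, 0.904)
t=7.000: state=(0.011, 0.066, 0.923)
t=7.500: state=(0.011, 0.052, 0.938)
t=8.000: state=(0.010, 0.041, 0.949)
t=8.500: state=(0.010, 0.032, 0.959)
t=9.000: state=(0.009, 0.025, 0.966)
t=9.420: state=(0.009, 0.020, 0.971)
compare at T: S=0.009, I=0.020, R=0.971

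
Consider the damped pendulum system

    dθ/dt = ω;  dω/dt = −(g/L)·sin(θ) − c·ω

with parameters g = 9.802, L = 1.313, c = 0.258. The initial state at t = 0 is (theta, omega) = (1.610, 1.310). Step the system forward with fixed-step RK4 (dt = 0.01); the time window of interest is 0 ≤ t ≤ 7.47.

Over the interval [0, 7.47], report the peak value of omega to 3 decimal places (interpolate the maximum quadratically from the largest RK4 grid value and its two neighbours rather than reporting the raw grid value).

max omega = 3.270

t=0.000: state=(1.610, 1.310)
step 1 (dt=0.01): k1=(1.310, -7.798), k2=(1.271, -7.785), k3=(1.271, -7.786), k4=(1.232, -7.773); state += dt/6·(k1+2k2+2k3+k4)
t=0.010: state=(1.623, 1.232)
t=0.020: state=(1.635, 1.155)
t=0.030: state=(1.646, 1.077)
continuing one RK4 step at a time; state shown every 25 steps (Δt=0.25):
t=0.250: state=(1.700, -0.565)
t=0.500: state=(1.336, -2.326)
t=0.750: state=(0.572, -3.643)
t=1.000: state=(-0.367, -3.582)
t=1.250: state=(-1.100, -2.130)
t=1.500: state=(-1.400, -0.267)
t=1.750: state=(-1.241, 1.514)
t=2.000: state=(-0.674, 2.904)
t=2.250: state=(0.120, 3.208)
t=2.500: state=(0.814, 2.170)
t=2.750: state=(1.153, 0.501)
t=3.000: state=(1.065, -1.174)
t=3.250: state=(0.598, -2.453)
t=3.500: state=(-0.079, -2.759)
t=3.750: state=(-0.681, -1.891)
t=4.000: state=(-0.974, -0.408)
t=4.250: state=(-0.883, 1.097)
t=4.500: state=(-0.460, 2.174)
t=4.750: state=(0.126, 2.335)
t=5.000: state=(0.622, 1.502)
t=5.250: state=(0.835, 0.168)
t=5.500: state=(0.709, -1.136)
t=5.750: state=(0.307, -1.962)
t=6.000: state=(-0.199, -1.930)
t=6.250: state=(-0.589, -1.086)
t=6.500: state=(-0.713, 0.113)
t=6.750: state=(-0.542, 1.197)
t=7.000: state=(-0.159, 1.756)
t=7.250: state=(0.269, 1.534)
t=7.470: state=(0.533, 0.807)
largest grid value and its neighbours: omega(2.170)=3.26899, omega(2.180)=3.26980, omega(2.190)=3.26819
parabola through these three points peaks at t≈2.178 with omega≈3.26984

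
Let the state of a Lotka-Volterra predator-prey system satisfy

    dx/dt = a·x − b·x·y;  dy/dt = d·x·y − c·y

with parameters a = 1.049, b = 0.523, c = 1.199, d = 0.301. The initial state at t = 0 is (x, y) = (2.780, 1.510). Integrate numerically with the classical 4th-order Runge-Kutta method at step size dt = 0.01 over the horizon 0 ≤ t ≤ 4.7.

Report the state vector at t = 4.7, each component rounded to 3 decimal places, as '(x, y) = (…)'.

t=0.000: state=(2.780, 1.510)
step 1 (dt=0.01): k1=(0.721, -0.547), k2=(0.726, -0.544), k3=(0.726, -0.544), k4=(0.731, -0.542); state += dt/6·(k1+2k2+2k3+k4)
t=0.010: state=(2.787, 1.505)
t=0.020: state=(2.795, 1.499)
t=0.030: state=(2.802, 1.494)
continuing one RK4 step at a time; state shown every 20 steps (Δt=0.2):
t=0.200: state=(2.944, 1.411)
t=0.400: state=(3.146, 1.333)
t=0.600: state=(3.386, 1.277)
t=0.800: state=(3.661, 1.242)
t=1.000: state=(3.970, 1.229)
t=1.200: state=(4.304, 1.240)
t=1.400: state=(4.655, 1.278)
t=1.600: state=(5.007, 1.345)
t=1.800: state=(5.339, 1.445)
t=2.000: state=(5.623, 1.582)
t=2.200: state=(5.826, 1.757)
t=2.400: state=(5.915, 1.970)
t=2.600: state=(5.864, 2.211)
t=2.800: state=(5.664, 2.463)
t=3.000: state=(5.332, 2.700)
t=3.200: state=(4.906, 2.892)
t=3.400: state=(4.440, 3.015)
t=3.600: state=(3.984, 3.056)
t=3.800: state=(3.574, 3.018)
t=4.000: state=(3.231, 2.913)
t=4.200: state=(2.961, 2.761)
t=4.400: state=(2.762, 2.580)
t=4.600: state=(2.627, 2.386)
t=4.700: state=(2.582, 2.289)

(x, y) = (2.582, 2.289)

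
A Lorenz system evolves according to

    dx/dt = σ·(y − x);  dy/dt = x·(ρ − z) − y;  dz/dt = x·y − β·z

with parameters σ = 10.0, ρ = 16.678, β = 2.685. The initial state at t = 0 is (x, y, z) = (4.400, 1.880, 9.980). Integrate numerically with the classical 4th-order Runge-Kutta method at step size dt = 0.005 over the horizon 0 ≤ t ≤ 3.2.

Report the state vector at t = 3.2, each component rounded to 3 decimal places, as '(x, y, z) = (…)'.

t=0.000: state=(4.400, 1.880, 9.980)
step 1 (dt=0.005): k1=(-25.200, 27.591, -18.524), k2=(-23.880, 27.301, -18.219), k3=(-23.920, 27.321, -18.218), k4=(-22.638, 27.043, -17.920); state += dt/6·(k1+2k2+2k3+k4)
t=0.005: state=(4.280, 2.017, 9.889)
t=0.010: state=(4.173, 2.151, 9.801)
t=0.015: state=(4.078, 2.282, 9.715)
continuing one RK4 step at a time; state shown every 40 steps (Δt=0.2):
t=0.200: state=(5.184, 7.305, 8.917)
t=0.400: state=(9.900, 10.887, 17.992)
t=0.600: state=(6.037, 3.050, 19.372)
t=0.800: state=(2.982, 2.805, 12.827)
t=1.000: state=(4.416, 5.978, 9.862)
t=1.200: state=(8.628, 10.520, 15.012)
t=1.400: state=(7.597, 5.037, 20.111)
t=1.600: state=(3.817, 3.113, 14.561)
t=1.800: state=(4.404, 5.556, 11.032)
t=2.000: state=(7.831, 9.618, 14.149)
t=2.200: state=(8.022, 6.229, 19.595)
t=2.400: state=(4.545, 3.621, 15.481)
t=2.600: state=(4.649, 5.543, 12.009)
t=2.800: state=(7.446, 8.949, 14.173)
t=3.000: state=(7.943, 6.673, 18.876)
t=3.200: state=(5.049, 4.140, 15.847)

(x, y, z) = (5.049, 4.140, 15.847)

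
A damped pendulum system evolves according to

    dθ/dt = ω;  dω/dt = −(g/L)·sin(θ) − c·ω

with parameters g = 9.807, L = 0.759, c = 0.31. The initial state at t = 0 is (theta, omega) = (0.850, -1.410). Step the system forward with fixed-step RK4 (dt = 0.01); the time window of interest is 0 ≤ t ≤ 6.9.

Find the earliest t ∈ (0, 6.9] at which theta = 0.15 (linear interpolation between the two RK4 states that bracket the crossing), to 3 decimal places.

t=0.000: state=(0.850, -1.410)
step 1 (dt=0.01): k1=(-1.410, -9.270), k2=(-1.456, -9.195), k3=(-1.456, -9.194), k4=(-1.502, -9.116); state += dt/6·(k1+2k2+2k3+k4)
t=0.010: state=(0.835, -1.502)
t=0.020: state=(0.820, -1.592)
t=0.030: state=(0.804, -1.681)
continuing one RK4 step at a time; state shown every 25 steps (Δt=0.25):
t=0.250: state=(0.263, -3.000)
t=0.280: state=(0.172, -3.055)
next step: t=0.290: state=(0.141, -3.066) — theta has crossed 0.15
linear interpolation between t=0.280 (0.17206) and t=0.290 (0.14146) → t≈0.287

t = 0.287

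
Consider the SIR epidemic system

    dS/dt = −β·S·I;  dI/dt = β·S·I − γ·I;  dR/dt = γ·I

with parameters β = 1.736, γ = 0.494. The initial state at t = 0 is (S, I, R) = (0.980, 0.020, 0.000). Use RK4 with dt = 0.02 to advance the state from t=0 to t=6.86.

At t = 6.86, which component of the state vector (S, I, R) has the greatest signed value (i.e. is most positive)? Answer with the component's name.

largest component: R

t=0.000: state=(0.980, 0.020, 0.000)
step 1 (dt=0.02): k1=(-0.034, 0.024, 0.010), k2=(-0.034, 0.024, 0.010), k3=(-0.034, 0.024, 0.010), k4=(-0.035, 0.025, 0.010); state += dt/6·(k1+2k2+2k3+k4)
t=0.020: state=(0.979, 0.020, 0.000)
t=0.040: state=(0.979, 0.021, 0.000)
t=0.060: state=(0.978, 0.022, 0.001)
continuing one RK4 step at a time; state shown every 25 steps (Δt=0.5):
t=0.500: state=(0.957, 0.036, 0.007)
t=1.000: state=(0.917, 0.064, 0.019)
t=1.500: state=(0.852, 0.108, 0.040)
t=2.000: state=(0.756, 0.170, 0.074)
t=2.500: state=(0.633, 0.243, 0.125)
t=3.000: state=(0.497, 0.310, 0.193)
t=3.500: state=(0.372, 0.352, 0.276)
t=4.000: state=(0.272, 0.363, 0.365)
t=4.500: state=(0.200, 0.348, 0.453)
t=5.000: state=(0.150, 0.316, 0.535)
t=5.500: state=(0.116, 0.276, 0.608)
t=6.000: state=(0.093, 0.236, 0.671)
t=6.500: state=(0.077, 0.198, 0.725)
t=6.860: state=(0.068, 0.174, 0.758)
compare at T: S=0.068, I=0.174, R=0.758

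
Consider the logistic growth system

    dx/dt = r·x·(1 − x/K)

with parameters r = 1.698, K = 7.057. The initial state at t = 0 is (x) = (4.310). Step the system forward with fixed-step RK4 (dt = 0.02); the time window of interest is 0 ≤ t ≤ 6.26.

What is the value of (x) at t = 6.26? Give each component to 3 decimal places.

t=0.000: state=(4.310)
step 1 (dt=0.02): k1=(2.849), k2=(2.838), k3=(2.838), k4=(2.827); state += dt/6·(k1+2k2+2k3+k4)
t=0.020: state=(4.367)
t=0.040: state=(4.423)
t=0.060: state=(4.479)
continuing one RK4 step at a time; state shown every 25 steps (Δt=0.5):
t=0.500: state=(5.545)
t=1.000: state=(6.320)
t=1.500: state=(6.721)
t=2.000: state=(6.909)
t=2.500: state=(6.993)
t=3.000: state=(7.030)
t=3.500: state=(7.045)
t=4.000: state=(7.052)
t=4.500: state=(7.055)
t=5.000: state=(7.056)
t=5.500: state=(7.057)
t=6.000: state=(7.057)
t=6.260: state=(7.057)

(x) = (7.057)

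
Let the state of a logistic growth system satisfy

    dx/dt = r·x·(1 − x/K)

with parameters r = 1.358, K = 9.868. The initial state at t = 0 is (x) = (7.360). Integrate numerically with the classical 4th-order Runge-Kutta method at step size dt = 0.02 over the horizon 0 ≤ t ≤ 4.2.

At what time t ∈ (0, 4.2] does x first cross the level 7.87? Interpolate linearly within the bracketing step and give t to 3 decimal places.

t = 0.217

t=0.000: state=(7.360)
step 1 (dt=0.02): k1=(2.540), k2=(2.523), k3=(2.523), k4=(2.506); state += dt/6·(k1+2k2+2k3+k4)
t=0.020: state=(7.410)
t=0.040: state=(7.460)
t=0.060: state=(7.509)
continuing one RK4 step at a time; state shown every 10 steps (Δt=0.2):
t=0.200: state=(7.834)
next step: t=0.220: state=(7.877) — x has crossed 7.87
linear interpolation between t=0.200 (7.83352) and t=0.220 (7.87704) → t≈0.217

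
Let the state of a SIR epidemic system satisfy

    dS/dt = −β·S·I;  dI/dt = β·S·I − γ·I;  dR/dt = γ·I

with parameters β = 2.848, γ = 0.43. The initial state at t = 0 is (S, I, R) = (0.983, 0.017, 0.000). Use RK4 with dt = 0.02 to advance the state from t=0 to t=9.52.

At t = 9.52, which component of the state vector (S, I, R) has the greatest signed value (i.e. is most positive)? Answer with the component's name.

largest component: R

t=0.000: state=(0.983, 0.017, 0.000)
step 1 (dt=0.02): k1=(-0.048, 0.040, 0.007), k2=(-0.049, 0.041, 0.007), k3=(-0.049, 0.041, 0.007), k4=(-0.050, 0.042, 0.008); state += dt/6·(k1+2k2+2k3+k4)
t=0.020: state=(0.982, 0.018, 0.000)
t=0.040: state=(0.981, 0.019, 0.000)
t=0.060: state=(0.980, 0.020, 0.000)
continuing one RK4 step at a time; state shown every 25 steps (Δt=0.5):
t=0.500: state=(0.939, 0.054, 0.007)
t=1.000: state=(0.818, 0.155, 0.028)
t=1.500: state=(0.579, 0.341, 0.080)
t=2.000: state=(0.311, 0.515, 0.174)
t=2.500: state=(0.142, 0.566, 0.292)
t=3.000: state=(0.065, 0.525, 0.410)
t=3.500: state=(0.032, 0.452, 0.516)
t=4.000: state=(0.018, 0.377, 0.605)
t=4.500: state=(0.011, 0.311, 0.678)
t=5.000: state=(0.007, 0.254, 0.739)
t=5.500: state=(0.005, 0.206, 0.788)
t=6.000: state=(0.004, 0.168, 0.828)
t=6.500: state=(0.003, 0.136, 0.861)
t=7.000: state=(0.003, 0.110, 0.887)
t=7.500: state=(0.002, 0.089, 0.909)
t=8.000: state=(0.002, 0.072, 0.926)
t=8.500: state=(0.002, 0.058, 0.940)
t=9.000: state=(0.002, 0.047, 0.951)
t=9.500: state=(0.002, 0.038, 0.960)
t=9.520: state=(0.002, 0.038, 0.960)
compare at T: S=0.002, I=0.038, R=0.960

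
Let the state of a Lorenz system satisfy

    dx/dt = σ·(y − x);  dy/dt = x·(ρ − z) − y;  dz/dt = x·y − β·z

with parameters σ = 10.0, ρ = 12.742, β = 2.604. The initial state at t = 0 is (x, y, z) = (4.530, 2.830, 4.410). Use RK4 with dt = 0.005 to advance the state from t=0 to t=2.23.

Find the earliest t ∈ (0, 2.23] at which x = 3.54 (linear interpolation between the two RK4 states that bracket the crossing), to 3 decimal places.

t=0.000: state=(4.530, 2.830, 4.410)
step 1 (dt=0.005): k1=(-17.000, 34.914, 1.336), k2=(-15.702, 34.458, 1.599), k3=(-15.746, 34.483, 1.602), k4=(-14.489, 34.050, 1.860); state += dt/6·(k1+2k2+2k3+k4)
t=0.005: state=(4.451, 3.002, 4.418)
t=0.010: state=(4.385, 3.171, 4.429)
t=0.015: state=(4.330, 3.335, 4.442)
continuing one RK4 step at a time; state shown every 20 steps (Δt=0.1):
t=0.100: state=(4.604, 5.887, 5.104)
t=0.200: state=(6.479, 8.721, 7.558)
t=0.300: state=(8.502, 9.921, 12.275)
t=0.400: state=(8.646, 7.404, 16.350)
t=0.500: state=(6.481, 3.838, 16.314)
t=0.600: state=(4.114, 2.229, 13.892)
t=0.630: state=(3.603, 2.077, 13.086)
next step: t=0.635: state=(3.528, 2.062, 12.954) — x has crossed 3.54
linear interpolation between t=0.630 (3.60258) and t=0.635 (3.52780) → t≈0.634

t = 0.634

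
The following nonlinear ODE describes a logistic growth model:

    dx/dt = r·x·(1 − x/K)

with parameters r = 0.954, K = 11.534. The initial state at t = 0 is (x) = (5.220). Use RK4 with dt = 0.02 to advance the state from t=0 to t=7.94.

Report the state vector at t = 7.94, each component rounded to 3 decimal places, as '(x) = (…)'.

(x) = (11.527)

t=0.000: state=(5.220)
step 1 (dt=0.02): k1=(2.726), k2=(2.729), k3=(2.729), k4=(2.731); state += dt/6·(k1+2k2+2k3+k4)
t=0.020: state=(5.275)
t=0.040: state=(5.329)
t=0.060: state=(5.384)
continuing one RK4 step at a time; state shown every 25 steps (Δt=0.5):
t=0.500: state=(6.588)
t=1.000: state=(7.868)
t=1.500: state=(8.947)
t=2.000: state=(9.779)
t=2.500: state=(10.378)
t=3.000: state=(10.788)
t=3.500: state=(11.059)
t=4.000: state=(11.235)
t=4.500: state=(11.346)
t=5.000: state=(11.417)
t=5.500: state=(11.461)
t=6.000: state=(11.489)
t=6.500: state=(11.506)
t=7.000: state=(11.516)
t=7.500: state=(11.523)
t=7.940: state=(11.527)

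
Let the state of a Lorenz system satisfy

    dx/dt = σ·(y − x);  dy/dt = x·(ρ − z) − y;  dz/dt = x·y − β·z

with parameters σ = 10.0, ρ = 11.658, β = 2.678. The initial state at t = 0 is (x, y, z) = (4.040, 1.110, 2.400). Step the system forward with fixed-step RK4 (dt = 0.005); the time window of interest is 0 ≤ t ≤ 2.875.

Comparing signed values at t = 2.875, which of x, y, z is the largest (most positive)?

largest component: z

t=0.000: state=(4.040, 1.110, 2.400)
step 1 (dt=0.005): k1=(-29.300, 36.292, -1.943), k2=(-27.660, 35.543, -1.651), k3=(-27.720, 35.580, -1.656), k4=(-26.135, 34.864, -1.380); state += dt/6·(k1+2k2+2k3+k4)
t=0.005: state=(3.902, 1.288, 2.392)
t=0.010: state=(3.778, 1.459, 2.386)
t=0.015: state=(3.669, 1.624, 2.383)
continuing one RK4 step at a time; state shown every 20 steps (Δt=0.1):
t=0.100: state=(3.283, 3.956, 2.611)
t=0.200: state=(4.705, 6.728, 3.870)
t=0.300: state=(7.057, 9.526, 7.280)
t=0.400: state=(8.943, 9.811, 12.766)
t=0.500: state=(8.283, 6.202, 16.093)
t=0.600: state=(5.611, 2.839, 14.972)
t=0.700: state=(3.352, 1.705, 12.271)
t=0.800: state=(2.278, 1.701, 9.780)
t=0.900: state=(2.052, 2.121, 7.831)
t=1.000: state=(2.351, 2.865, 6.466)
t=1.100: state=(3.080, 4.030, 5.765)
t=1.200: state=(4.265, 5.682, 5.984)
t=1.300: state=(5.849, 7.524, 7.562)
t=1.400: state=(7.339, 8.452, 10.568)
t=1.500: state=(7.718, 7.271, 13.474)
t=1.600: state=(6.577, 4.943, 14.164)
t=1.700: state=(4.910, 3.394, 12.869)
t=1.800: state=(3.742, 2.947, 10.998)
t=1.900: state=(3.295, 3.168, 9.328)
t=2.000: state=(3.431, 3.809, 8.150)
t=2.100: state=(4.017, 4.797, 7.636)
t=2.200: state=(4.951, 6.007, 7.982)
t=2.300: state=(6.024, 7.037, 9.302)
t=2.400: state=(6.789, 7.212, 11.220)
t=2.500: state=(6.757, 6.274, 12.669)
t=2.600: state=(5.956, 4.948, 12.819)
t=2.700: state=(4.963, 4.074, 11.926)
t=2.800: state=(4.284, 3.835, 10.690)
t=2.875: state=(4.080, 3.981, 9.844)
compare at T: x=4.080, y=3.981, z=9.844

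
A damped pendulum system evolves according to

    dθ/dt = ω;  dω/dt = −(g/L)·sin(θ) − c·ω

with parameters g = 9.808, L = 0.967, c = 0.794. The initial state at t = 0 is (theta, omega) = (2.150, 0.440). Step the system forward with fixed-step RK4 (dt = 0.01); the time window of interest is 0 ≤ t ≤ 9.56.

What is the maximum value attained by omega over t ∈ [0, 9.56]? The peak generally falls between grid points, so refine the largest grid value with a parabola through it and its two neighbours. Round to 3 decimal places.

t=0.000: state=(2.150, 0.440)
step 1 (dt=0.01): k1=(0.440, -8.838), k2=(0.396, -8.790), k3=(0.396, -8.792), k4=(0.352, -8.746); state += dt/6·(k1+2k2+2k3+k4)
t=0.010: state=(2.154, 0.352)
t=0.020: state=(2.157, 0.265)
t=0.030: state=(2.159, 0.179)
continuing one RK4 step at a time; state shown every 50 steps (Δt=0.5):
t=0.500: state=(1.351, -3.554)
t=1.000: state=(-0.708, -3.170)
t=1.500: state=(-1.067, 1.570)
t=2.000: state=(0.244, 2.603)
t=2.500: state=(0.734, -0.759)
t=3.000: state=(-0.103, -1.833)
t=3.500: state=(-0.495, 0.426)
t=4.000: state=(0.056, 1.249)
t=4.500: state=(0.332, -0.270)
t=5.000: state=(-0.036, -0.842)
t=5.500: state=(-0.223, 0.184)
t=6.000: state=(0.026, 0.566)
t=6.500: state=(0.149, -0.129)
t=7.000: state=(-0.019, -0.379)
t=7.500: state=(-0.100, 0.091)
t=8.000: state=(0.014, 0.254)
t=8.500: state=(0.067, -0.065)
t=9.000: state=(-0.010, -0.170)
t=9.500: state=(-0.045, 0.046)
t=9.560: state=(-0.042, 0.070)
largest grid value and its neighbours: omega(1.820)=2.99791, omega(1.830)=3.00004, omega(1.840)=2.99922
parabola through these three points peaks at t≈1.832 with omega≈3.00011

max omega = 3.000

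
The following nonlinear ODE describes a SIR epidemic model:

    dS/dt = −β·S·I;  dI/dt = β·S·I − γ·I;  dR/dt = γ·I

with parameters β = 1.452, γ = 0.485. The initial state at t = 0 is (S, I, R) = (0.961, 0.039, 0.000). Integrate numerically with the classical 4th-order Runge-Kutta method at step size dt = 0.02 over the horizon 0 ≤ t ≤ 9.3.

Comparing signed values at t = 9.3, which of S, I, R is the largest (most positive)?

t=0.000: state=(0.961, 0.039, 0.000)
step 1 (dt=0.02): k1=(-0.054, 0.036, 0.019), k2=(-0.055, 0.036, 0.019), k3=(-0.055, 0.036, 0.019), k4=(-0.055, 0.036, 0.019); state += dt/6·(k1+2k2+2k3+k4)
t=0.020: state=(0.960, 0.040, 0.000)
t=0.040: state=(0.959, 0.040, 0.001)
t=0.060: state=(0.958, 0.041, 0.001)
continuing one RK4 step at a time; state shown every 25 steps (Δt=0.5):
t=0.500: state=(0.927, 0.061, 0.012)
t=1.000: state=(0.878, 0.092, 0.030)
t=1.500: state=(0.809, 0.133, 0.057)
t=2.000: state=(0.722, 0.183, 0.096)
t=2.500: state=(0.621, 0.233, 0.146)
t=3.000: state=(0.515, 0.276, 0.208)
t=3.500: state=(0.417, 0.304, 0.279)
t=4.000: state=(0.333, 0.313, 0.354)
t=4.500: state=(0.266, 0.305, 0.429)
t=5.000: state=(0.215, 0.285, 0.501)
t=5.500: state=(0.176, 0.257, 0.567)
t=6.000: state=(0.148, 0.227, 0.625)
t=6.500: state=(0.127, 0.197, 0.677)
t=7.000: state=(0.111, 0.168, 0.721)
t=7.500: state=(0.099, 0.142, 0.758)
t=8.000: state=(0.090, 0.120, 0.790)
t=8.500: state=(0.083, 0.100, 0.817)
t=9.000: state=(0.078, 0.083, 0.839)
t=9.300: state=(0.075, 0.074, 0.850)
compare at T: S=0.075, I=0.074, R=0.850

largest component: R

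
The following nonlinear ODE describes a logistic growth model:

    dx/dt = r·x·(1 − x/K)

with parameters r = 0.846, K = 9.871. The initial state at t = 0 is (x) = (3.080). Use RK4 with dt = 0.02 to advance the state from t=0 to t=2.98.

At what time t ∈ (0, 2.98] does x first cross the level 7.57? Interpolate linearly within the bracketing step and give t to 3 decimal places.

t=0.000: state=(3.080)
step 1 (dt=0.02): k1=(1.793), k2=(1.798), k3=(1.798), k4=(1.804); state += dt/6·(k1+2k2+2k3+k4)
t=0.020: state=(3.116)
t=0.040: state=(3.152)
t=0.060: state=(3.189)
continuing one RK4 step at a time; state shown every 5 steps (Δt=0.1):
t=0.100: state=(3.262)
t=0.200: state=(3.449)
t=0.300: state=(3.642)
t=0.400: state=(3.838)
t=0.500: state=(4.038)
t=0.600: state=(4.242)
t=0.700: state=(4.447)
t=0.800: state=(4.655)
t=0.900: state=(4.863)
t=1.000: state=(5.072)
t=1.100: state=(5.280)
t=1.200: state=(5.487)
t=1.300: state=(5.692)
t=1.400: state=(5.895)
t=1.500: state=(6.094)
t=1.600: state=(6.289)
t=1.700: state=(6.480)
t=1.800: state=(6.666)
t=1.900: state=(6.846)
t=2.000: state=(7.020)
t=2.100: state=(7.189)
t=2.200: state=(7.351)
t=2.300: state=(7.506)
t=2.340: state=(7.567)
next step: t=2.360: state=(7.596) — x has crossed 7.57
linear interpolation between t=2.340 (7.56668) and t=2.360 (7.59644) → t≈2.342

t = 2.342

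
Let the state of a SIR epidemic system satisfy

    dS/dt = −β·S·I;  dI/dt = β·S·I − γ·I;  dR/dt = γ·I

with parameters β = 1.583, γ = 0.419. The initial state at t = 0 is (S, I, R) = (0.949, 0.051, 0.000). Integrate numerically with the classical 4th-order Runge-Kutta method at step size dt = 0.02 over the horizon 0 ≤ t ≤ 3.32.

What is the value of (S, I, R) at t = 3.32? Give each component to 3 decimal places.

(S, I, R) = (0.282, 0.397, 0.321)

t=0.000: state=(0.949, 0.051, 0.000)
step 1 (dt=0.02): k1=(-0.077, 0.055, 0.021), k2=(-0.077, 0.056, 0.022), k3=(-0.077, 0.056, 0.022), k4=(-0.078, 0.056, 0.022); state += dt/6·(k1+2k2+2k3+k4)
t=0.020: state=(0.947, 0.052, 0.000)
t=0.040: state=(0.946, 0.053, 0.001)
t=0.060: state=(0.944, 0.054, 0.001)
continuing one RK4 step at a time; state shown every 10 steps (Δt=0.2):
t=0.200: state=(0.932, 0.063, 0.005)
t=0.400: state=(0.912, 0.078, 0.011)
t=0.600: state=(0.887, 0.095, 0.018)
t=0.800: state=(0.858, 0.115, 0.027)
t=1.000: state=(0.824, 0.138, 0.037)
t=1.200: state=(0.786, 0.164, 0.050)
t=1.400: state=(0.743, 0.192, 0.065)
t=1.600: state=(0.696, 0.222, 0.082)
t=1.800: state=(0.645, 0.253, 0.102)
t=2.000: state=(0.593, 0.283, 0.125)
t=2.200: state=(0.540, 0.311, 0.149)
t=2.400: state=(0.487, 0.336, 0.177)
t=2.600: state=(0.436, 0.358, 0.206)
t=2.800: state=(0.388, 0.375, 0.237)
t=3.000: state=(0.344, 0.387, 0.269)
t=3.200: state=(0.304, 0.395, 0.301)
t=3.320: state=(0.282, 0.397, 0.321)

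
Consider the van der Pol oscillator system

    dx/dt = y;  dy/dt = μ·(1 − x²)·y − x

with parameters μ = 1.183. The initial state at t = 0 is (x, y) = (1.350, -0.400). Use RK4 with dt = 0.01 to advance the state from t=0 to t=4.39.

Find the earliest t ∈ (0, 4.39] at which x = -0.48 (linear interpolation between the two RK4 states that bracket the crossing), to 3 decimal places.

t=0.000: state=(1.350, -0.400)
step 1 (dt=0.01): k1=(-0.400, -0.961), k2=(-0.405, -0.957), k3=(-0.405, -0.957), k4=(-0.410, -0.953); state += dt/6·(k1+2k2+2k3+k4)
t=0.010: state=(1.346, -0.410)
t=0.020: state=(1.342, -0.419)
t=0.030: state=(1.338, -0.428)
continuing one RK4 step at a time; state shown every 20 steps (Δt=0.2):
t=0.200: state=(1.252, -0.580)
t=0.400: state=(1.118, -0.754)
t=0.600: state=(0.949, -0.947)
t=0.800: state=(0.736, -1.188)
t=1.000: state=(0.468, -1.510)
t=1.200: state=(0.125, -1.937)
t=1.400: state=(-0.311, -2.423)
t=1.460: state=(-0.460, -2.550)
next step: t=1.470: state=(-0.486, -2.569) — x has crossed -0.48
linear interpolation between t=1.460 (-0.46027) and t=1.470 (-0.48587) → t≈1.468

t = 1.468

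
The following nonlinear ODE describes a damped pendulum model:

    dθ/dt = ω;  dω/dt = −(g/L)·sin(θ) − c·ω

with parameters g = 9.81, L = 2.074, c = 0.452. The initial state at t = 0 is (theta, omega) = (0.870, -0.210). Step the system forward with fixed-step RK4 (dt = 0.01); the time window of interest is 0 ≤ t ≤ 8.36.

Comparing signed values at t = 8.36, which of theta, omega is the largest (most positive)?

t=0.000: state=(0.870, -0.210)
step 1 (dt=0.01): k1=(-0.210, -3.520), k2=(-0.228, -3.509), k3=(-0.228, -3.509), k4=(-0.245, -3.498); state += dt/6·(k1+2k2+2k3+k4)
t=0.010: state=(0.868, -0.245)
t=0.020: state=(0.865, -0.280)
t=0.030: state=(0.862, -0.315)
continuing one RK4 step at a time; state shown every 50 steps (Δt=0.5):
t=0.500: state=(0.397, -1.483)
t=1.000: state=(-0.340, -1.186)
t=1.500: state=(-0.614, 0.135)
t=2.000: state=(-0.272, 1.073)
t=2.500: state=(0.254, 0.831)
t=3.000: state=(0.435, -0.138)
t=3.500: state=(0.172, -0.786)
t=4.000: state=(-0.200, -0.563)
t=4.500: state=(-0.307, 0.147)
t=5.000: state=(-0.102, 0.576)
t=5.500: state=(0.159, 0.370)
t=6.000: state=(0.215, -0.146)
t=6.500: state=(0.055, -0.420)
t=7.000: state=(-0.125, -0.237)
t=7.500: state=(-0.150, 0.134)
t=8.000: state=(-0.026, 0.303)
t=8.360: state=(0.072, 0.215)
compare at T: theta=0.072, omega=0.215

largest component: omega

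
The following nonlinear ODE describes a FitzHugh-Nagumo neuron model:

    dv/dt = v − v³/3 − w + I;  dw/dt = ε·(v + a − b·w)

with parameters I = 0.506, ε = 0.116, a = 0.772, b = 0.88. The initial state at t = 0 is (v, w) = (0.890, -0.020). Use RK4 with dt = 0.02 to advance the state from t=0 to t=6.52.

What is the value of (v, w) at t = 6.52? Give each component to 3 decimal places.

t=0.000: state=(0.890, -0.020)
step 1 (dt=0.02): k1=(1.181, 0.195), k2=(1.181, 0.196), k3=(1.181, 0.196), k4=(1.182, 0.197); state += dt/6·(k1+2k2+2k3+k4)
t=0.020: state=(0.914, -0.016)
t=0.040: state=(0.937, -0.012)
t=0.060: state=(0.961, -0.008)
continuing one RK4 step at a time; state shown every 25 steps (Δt=0.5):
t=0.500: state=(1.429, 0.091)
t=1.000: state=(1.718, 0.221)
t=1.500: state=(1.792, 0.353)
t=2.000: state=(1.777, 0.480)
t=2.500: state=(1.734, 0.599)
t=3.000: state=(1.682, 0.710)
t=3.500: state=(1.627, 0.812)
t=4.000: state=(1.569, 0.905)
t=4.500: state=(1.509, 0.991)
t=5.000: state=(1.447, 1.069)
t=5.500: state=(1.383, 1.139)
t=6.000: state=(1.315, 1.203)
t=6.500: state=(1.243, 1.259)
t=6.520: state=(1.240, 1.261)

(v, w) = (1.240, 1.261)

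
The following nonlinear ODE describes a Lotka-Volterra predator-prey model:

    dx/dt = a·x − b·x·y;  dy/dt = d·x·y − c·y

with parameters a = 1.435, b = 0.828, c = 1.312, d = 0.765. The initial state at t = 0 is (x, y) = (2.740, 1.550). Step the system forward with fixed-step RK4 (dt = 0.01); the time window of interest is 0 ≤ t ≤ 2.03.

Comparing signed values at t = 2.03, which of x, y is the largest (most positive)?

largest component: y

t=0.000: state=(2.740, 1.550)
step 1 (dt=0.01): k1=(0.415, 1.215), k2=(0.402, 1.223), k3=(0.402, 1.223), k4=(0.388, 1.230); state += dt/6·(k1+2k2+2k3+k4)
t=0.010: state=(2.744, 1.562)
t=0.020: state=(2.748, 1.575)
t=0.030: state=(2.751, 1.587)
continuing one RK4 step at a time; state shown every 10 steps (Δt=0.1):
t=0.100: state=(2.767, 1.678)
t=0.200: state=(2.764, 1.819)
t=0.300: state=(2.727, 1.969)
t=0.400: state=(2.658, 2.122)
t=0.500: state=(2.557, 2.273)
t=0.600: state=(2.431, 2.413)
t=0.700: state=(2.286, 2.535)
t=0.800: state=(2.130, 2.632)
t=0.900: state=(1.972, 2.701)
t=1.000: state=(1.817, 2.738)
t=1.100: state=(1.671, 2.744)
t=1.200: state=(1.538, 2.720)
t=1.300: state=(1.420, 2.671)
t=1.400: state=(1.317, 2.601)
t=1.500: state=(1.230, 2.515)
t=1.600: state=(1.158, 2.416)
t=1.700: state=(1.099, 2.310)
t=1.800: state=(1.052, 2.200)
t=1.900: state=(1.017, 2.088)
t=2.000: state=(0.992, 1.977)
t=2.030: state=(0.987, 1.945)
compare at T: x=0.987, y=1.945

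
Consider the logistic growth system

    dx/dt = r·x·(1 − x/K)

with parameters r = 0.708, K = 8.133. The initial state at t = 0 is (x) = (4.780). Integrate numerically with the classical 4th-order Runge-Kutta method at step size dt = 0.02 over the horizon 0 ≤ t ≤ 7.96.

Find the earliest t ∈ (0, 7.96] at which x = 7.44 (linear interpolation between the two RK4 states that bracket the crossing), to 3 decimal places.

t = 2.852

t=0.000: state=(4.780)
step 1 (dt=0.02): k1=(1.395), k2=(1.393), k3=(1.393), k4=(1.392); state += dt/6·(k1+2k2+2k3+k4)
t=0.020: state=(4.808)
t=0.040: state=(4.836)
t=0.060: state=(4.863)
continuing one RK4 step at a time; state shown every 25 steps (Δt=0.5):
t=0.500: state=(5.450)
t=1.000: state=(6.044)
t=1.500: state=(6.545)
t=2.000: state=(6.950)
t=2.500: state=(7.265)
t=2.840: state=(7.435)
next step: t=2.860: state=(7.444) — x has crossed 7.44
linear interpolation between t=2.840 (7.43473) and t=2.860 (7.44371) → t≈2.852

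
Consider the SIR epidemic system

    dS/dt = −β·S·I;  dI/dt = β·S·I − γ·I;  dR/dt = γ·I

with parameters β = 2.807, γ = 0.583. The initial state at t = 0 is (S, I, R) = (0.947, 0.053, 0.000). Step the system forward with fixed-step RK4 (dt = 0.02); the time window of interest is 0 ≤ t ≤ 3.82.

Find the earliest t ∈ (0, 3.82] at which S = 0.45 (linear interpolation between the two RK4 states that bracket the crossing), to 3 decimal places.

t=0.000: state=(0.947, 0.053, 0.000)
step 1 (dt=0.02): k1=(-0.141, 0.110, 0.031), k2=(-0.144, 0.112, 0.032), k3=(-0.144, 0.112, 0.032), k4=(-0.146, 0.114, 0.032); state += dt/6·(k1+2k2+2k3+k4)
t=0.020: state=(0.944, 0.055, 0.001)
t=0.040: state=(0.941, 0.058, 0.001)
t=0.060: state=(0.938, 0.060, 0.002)
continuing one RK4 step at a time; state shown every 10 steps (Δt=0.2):
t=0.200: state=(0.913, 0.080, 0.008)
t=0.400: state=(0.864, 0.117, 0.019)
t=0.600: state=(0.799, 0.166, 0.035)
t=0.800: state=(0.716, 0.226, 0.058)
t=1.000: state=(0.619, 0.293, 0.088)
t=1.200: state=(0.516, 0.358, 0.126)
t=1.320: state=(0.454, 0.393, 0.153)
next step: t=1.340: state=(0.444, 0.398, 0.157) — S has crossed 0.45
linear interpolation between t=1.320 (0.45437) and t=1.340 (0.44439) → t≈1.329

t = 1.329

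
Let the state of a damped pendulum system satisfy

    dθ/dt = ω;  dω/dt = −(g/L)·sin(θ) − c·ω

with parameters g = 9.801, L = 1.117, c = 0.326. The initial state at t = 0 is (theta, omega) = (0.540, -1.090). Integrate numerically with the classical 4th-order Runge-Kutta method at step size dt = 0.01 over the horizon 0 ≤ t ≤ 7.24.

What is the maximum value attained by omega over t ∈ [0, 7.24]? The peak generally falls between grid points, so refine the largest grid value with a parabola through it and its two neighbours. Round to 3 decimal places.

max omega = 1.493

t=0.000: state=(0.540, -1.090)
step 1 (dt=0.01): k1=(-1.090, -4.156), k2=(-1.111, -4.108), k3=(-1.111, -4.107), k4=(-1.131, -4.059); state += dt/6·(k1+2k2+2k3+k4)
t=0.010: state=(0.529, -1.131)
t=0.020: state=(0.517, -1.171)
t=0.030: state=(0.505, -1.210)
continuing one RK4 step at a time; state shown every 25 steps (Δt=0.25):
t=0.250: state=(0.168, -1.753)
t=0.500: state=(-0.259, -1.503)
t=0.750: state=(-0.524, -0.542)
t=1.000: state=(-0.516, 0.589)
t=1.250: state=(-0.259, 1.365)
t=1.500: state=(0.105, 1.416)
t=1.750: state=(0.389, 0.760)
t=2.000: state=(0.459, -0.206)
t=2.250: state=(0.300, -1.000)
t=2.500: state=(0.005, -1.248)
t=2.750: state=(-0.269, -0.853)
t=3.000: state=(-0.389, -0.072)
t=3.250: state=(-0.308, 0.682)
t=3.500: state=(-0.081, 1.047)
t=3.750: state=(0.169, 0.860)
t=4.000: state=(0.315, 0.261)
t=4.250: state=(0.293, -0.417)
t=4.500: state=(0.128, -0.840)
t=4.750: state=(-0.089, -0.811)
t=5.000: state=(-0.243, -0.378)
t=5.250: state=(-0.265, 0.206)
t=5.500: state=(-0.153, 0.644)
t=5.750: state=(0.027, 0.727)
t=6.000: state=(0.179, 0.439)
t=6.250: state=(0.230, -0.045)
t=6.500: state=(0.162, -0.469)
t=6.750: state=(0.018, -0.626)
t=7.000: state=(-0.123, -0.457)
t=7.240: state=(-0.191, -0.089)
largest grid value and its neighbours: omega(1.380)=1.49224, omega(1.390)=1.49294, omega(1.400)=1.49234
parabola through these three points peaks at t≈1.390 with omega≈1.49294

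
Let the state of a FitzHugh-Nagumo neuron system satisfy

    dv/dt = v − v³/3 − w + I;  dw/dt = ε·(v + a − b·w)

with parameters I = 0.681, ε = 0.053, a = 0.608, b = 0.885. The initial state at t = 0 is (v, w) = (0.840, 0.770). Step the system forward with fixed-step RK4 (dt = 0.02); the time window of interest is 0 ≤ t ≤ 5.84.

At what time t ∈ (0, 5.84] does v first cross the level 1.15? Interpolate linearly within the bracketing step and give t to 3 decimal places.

t = 0.557

t=0.000: state=(0.840, 0.770)
step 1 (dt=0.02): k1=(0.553, 0.041), k2=(0.555, 0.041), k3=(0.555, 0.041), k4=(0.556, 0.041); state += dt/6·(k1+2k2+2k3+k4)
t=0.020: state=(0.851, 0.771)
t=0.040: state=(0.862, 0.772)
t=0.060: state=(0.873, 0.772)
continuing one RK4 step at a time; state shown every 10 steps (Δt=0.2):
t=0.200: state=(0.952, 0.779)
t=0.400: state=(1.065, 0.788)
t=0.540: state=(1.141, 0.796)
next step: t=0.560: state=(1.152, 0.797) — v has crossed 1.15
linear interpolation between t=0.540 (1.14116) and t=0.560 (1.15173) → t≈0.557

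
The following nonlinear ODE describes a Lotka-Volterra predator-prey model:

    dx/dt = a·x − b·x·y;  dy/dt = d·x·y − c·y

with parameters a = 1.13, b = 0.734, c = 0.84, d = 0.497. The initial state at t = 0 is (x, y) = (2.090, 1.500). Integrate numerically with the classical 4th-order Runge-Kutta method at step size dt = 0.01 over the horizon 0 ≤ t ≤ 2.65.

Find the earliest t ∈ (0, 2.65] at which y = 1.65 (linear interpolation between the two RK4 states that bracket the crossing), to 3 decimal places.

t = 0.484

t=0.000: state=(2.090, 1.500)
step 1 (dt=0.01): k1=(0.061, 0.298), k2=(0.058, 0.299), k3=(0.058, 0.299), k4=(0.056, 0.299); state += dt/6·(k1+2k2+2k3+k4)
t=0.010: state=(2.091, 1.503)
t=0.020: state=(2.091, 1.506)
t=0.030: state=(2.092, 1.509)
continuing one RK4 step at a time; state shown every 10 steps (Δt=0.1):
t=0.100: state=(2.094, 1.530)
t=0.200: state=(2.093, 1.561)
t=0.300: state=(2.087, 1.593)
t=0.400: state=(2.077, 1.624)
t=0.480: state=(2.065, 1.649)
next step: t=0.490: state=(2.063, 1.652) — y has crossed 1.65
linear interpolation between t=0.480 (1.64875) and t=0.490 (1.65182) → t≈0.484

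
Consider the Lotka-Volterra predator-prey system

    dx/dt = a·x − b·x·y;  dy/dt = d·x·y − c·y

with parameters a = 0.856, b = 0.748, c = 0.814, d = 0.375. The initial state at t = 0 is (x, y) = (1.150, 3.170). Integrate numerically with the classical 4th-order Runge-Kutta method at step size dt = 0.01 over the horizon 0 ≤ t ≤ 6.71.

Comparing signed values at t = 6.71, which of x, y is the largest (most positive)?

t=0.000: state=(1.150, 3.170)
step 1 (dt=0.01): k1=(-1.742, -1.213), k2=(-1.724, -1.221), k3=(-1.724, -1.221), k4=(-1.706, -1.229); state += dt/6·(k1+2k2+2k3+k4)
t=0.010: state=(1.133, 3.158)
t=0.020: state=(1.116, 3.145)
t=0.030: state=(1.099, 3.133)
continuing one RK4 step at a time; state shown every 25 steps (Δt=0.25):
t=0.250: state=(0.812, 2.831)
t=0.500: state=(0.613, 2.468)
t=0.750: state=(0.495, 2.120)
t=1.000: state=(0.425, 1.805)
t=1.250: state=(0.385, 1.529)
t=1.500: state=(0.367, 1.292)
t=1.750: state=(0.364, 1.091)
t=2.000: state=(0.373, 0.921)
t=2.250: state=(0.395, 0.779)
t=2.500: state=(0.428, 0.661)
t=2.750: state=(0.472, 0.562)
t=3.000: state=(0.531, 0.481)
t=3.250: state=(0.605, 0.414)
t=3.500: state=(0.697, 0.359)
t=3.750: state=(0.811, 0.314)
t=4.000: state=(0.951, 0.278)
t=4.250: state=(1.121, 0.250)
t=4.500: state=(1.328, 0.229)
t=4.750: state=(1.578, 0.214)
t=5.000: state=(1.880, 0.205)
t=5.250: state=(2.242, 0.203)
t=5.500: state=(2.673, 0.208)
t=5.750: state=(3.180, 0.223)
t=6.000: state=(3.768, 0.252)
t=6.250: state=(4.434, 0.302)
t=6.500: state=(5.153, 0.386)
t=6.710: state=(5.757, 0.500)
compare at T: x=5.757, y=0.500

largest component: x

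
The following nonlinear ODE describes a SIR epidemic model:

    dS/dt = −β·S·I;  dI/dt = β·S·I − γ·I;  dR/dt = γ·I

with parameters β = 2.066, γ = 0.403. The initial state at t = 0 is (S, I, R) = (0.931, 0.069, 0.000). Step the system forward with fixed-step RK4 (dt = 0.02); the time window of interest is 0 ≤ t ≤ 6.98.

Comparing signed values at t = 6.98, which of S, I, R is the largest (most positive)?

largest component: R

t=0.000: state=(0.931, 0.069, 0.000)
step 1 (dt=0.02): k1=(-0.133, 0.105, 0.028), k2=(-0.135, 0.106, 0.028), k3=(-0.135, 0.106, 0.028), k4=(-0.136, 0.108, 0.029); state += dt/6·(k1+2k2+2k3+k4)
t=0.020: state=(0.928, 0.071, 0.001)
t=0.040: state=(0.926, 0.073, 0.001)
t=0.060: state=(0.923, 0.076, 0.002)
continuing one RK4 step at a time; state shown every 25 steps (Δt=0.5):
t=0.500: state=(0.838, 0.141, 0.020)
t=1.000: state=(0.685, 0.255, 0.060)
t=1.500: state=(0.492, 0.384, 0.124)
t=2.000: state=(0.314, 0.474, 0.212)
t=2.500: state=(0.189, 0.500, 0.311)
t=3.000: state=(0.114, 0.476, 0.410)
t=3.500: state=(0.071, 0.428, 0.501)
t=4.000: state=(0.047, 0.371, 0.582)
t=4.500: state=(0.033, 0.316, 0.651)
t=5.000: state=(0.025, 0.266, 0.709)
t=5.500: state=(0.019, 0.222, 0.758)
t=6.000: state=(0.015, 0.185, 0.799)
t=6.500: state=(0.013, 0.154, 0.833)
t=6.980: state=(0.011, 0.128, 0.861)
compare at T: S=0.011, I=0.128, R=0.861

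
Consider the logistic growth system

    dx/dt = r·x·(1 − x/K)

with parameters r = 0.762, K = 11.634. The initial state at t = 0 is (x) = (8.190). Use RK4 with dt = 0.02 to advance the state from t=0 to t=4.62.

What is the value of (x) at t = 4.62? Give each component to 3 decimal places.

(x) = (11.491)

t=0.000: state=(8.190)
step 1 (dt=0.02): k1=(1.847), k2=(1.842), k3=(1.842), k4=(1.836); state += dt/6·(k1+2k2+2k3+k4)
t=0.020: state=(8.227)
t=0.040: state=(8.263)
t=0.060: state=(8.300)
continuing one RK4 step at a time; state shown every 10 steps (Δt=0.2):
t=0.200: state=(8.548)
t=0.400: state=(8.881)
t=0.600: state=(9.188)
t=0.800: state=(9.469)
t=1.000: state=(9.725)
t=1.200: state=(9.956)
t=1.400: state=(10.163)
t=1.600: state=(10.348)
t=1.800: state=(10.512)
t=2.000: state=(10.658)
t=2.200: state=(10.786)
t=2.400: state=(10.898)
t=2.600: state=(10.996)
t=2.800: state=(11.082)
t=3.000: state=(11.157)
t=3.200: state=(11.222)
t=3.400: state=(11.278)
t=3.600: state=(11.327)
t=3.800: state=(11.370)
t=4.000: state=(11.406)
t=4.200: state=(11.438)
t=4.400: state=(11.465)
t=4.600: state=(11.489)
t=4.620: state=(11.491)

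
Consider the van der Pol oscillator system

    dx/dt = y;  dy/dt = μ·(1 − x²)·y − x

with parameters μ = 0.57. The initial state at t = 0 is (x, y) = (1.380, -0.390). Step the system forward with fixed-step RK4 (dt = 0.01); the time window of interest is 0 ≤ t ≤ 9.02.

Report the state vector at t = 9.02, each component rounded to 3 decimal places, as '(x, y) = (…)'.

(x, y) = (-1.997, 0.078)

t=0.000: state=(1.380, -0.390)
step 1 (dt=0.01): k1=(-0.390, -1.179), k2=(-0.396, -1.175), k3=(-0.396, -1.175), k4=(-0.402, -1.171); state += dt/6·(k1+2k2+2k3+k4)
t=0.010: state=(1.376, -0.402)
t=0.020: state=(1.372, -0.413)
t=0.030: state=(1.368, -0.425)
continuing one RK4 step at a time; state shown every 50 steps (Δt=0.5):
t=0.500: state=(1.049, -0.917)
t=1.000: state=(0.463, -1.439)
t=1.500: state=(-0.389, -1.924)
t=2.000: state=(-1.323, -1.593)
t=2.500: state=(-1.817, -0.363)
t=3.000: state=(-1.764, 0.482)
t=3.500: state=(-1.395, 0.966)
t=4.000: state=(-0.797, 1.445)
t=4.500: state=(0.073, 2.038)
t=5.000: state=(1.153, 2.058)
t=5.500: state=(1.876, 0.720)
t=6.000: state=(1.937, -0.346)
t=6.500: state=(1.624, -0.858)
t=7.000: state=(1.091, -1.283)
t=7.500: state=(0.316, -1.848)
t=8.000: state=(-0.742, -2.270)
t=8.500: state=(-1.706, -1.321)
t=9.000: state=(-1.998, 0.040)
t=9.020: state=(-1.997, 0.078)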